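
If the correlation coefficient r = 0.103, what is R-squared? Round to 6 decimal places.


R^2 = r^2 = (0.103)^2 = 0.010609

0.010609


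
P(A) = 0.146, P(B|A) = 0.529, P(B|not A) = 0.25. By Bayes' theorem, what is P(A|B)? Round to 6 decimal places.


P(A|B) = P(B|A)*P(A) / P(B), P(B) = P(B|A)*P(A) + P(B|not A)*P(not A)
P(B|A)*P(A) = 0.529 * 0.146 = 0.077234
P(B|not A)*P(not A) = 0.25 * 0.854 = 0.2135
P(B) = 0.077234 + 0.2135 = 0.290734
P(A|B) = 0.077234 / 0.290734 ≈ 0.26565176

0.265652


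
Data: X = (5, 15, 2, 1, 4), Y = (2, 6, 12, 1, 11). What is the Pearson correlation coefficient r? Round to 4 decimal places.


r = sum((xi-xbar)(yi-ybar)) / sqrt(sum((xi-xbar)^2) * sum((yi-ybar)^2))
n = 5, xbar = 27/5 = 5.4, ybar = 32/5 = 6.4
Sxy = sum((xi-xbar)(yi-ybar)) = -3.8
Sxx = sum((xi-xbar)^2) = 125.2
Syy = sum((yi-ybar)^2) = 101.2
sqrt(Sxx*Syy) ≈ 112.562161
r = Sxy / sqrt(Sxx*Syy) = -3.8 / 112.562161 ≈ -0.033759

-0.0338


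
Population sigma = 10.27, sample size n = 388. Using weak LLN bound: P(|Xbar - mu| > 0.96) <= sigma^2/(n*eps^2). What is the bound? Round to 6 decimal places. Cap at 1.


bound = min(1, sigma^2/(n*eps^2))
sigma^2 = 10.27^2 = 105.4729
n*eps^2 = 388 * 0.96^2 = 388 * 0.9216 = 357.5808
sigma^2/(n*eps^2) = 105.4729 / 357.5808 ≈ 0.29496243

0.294962


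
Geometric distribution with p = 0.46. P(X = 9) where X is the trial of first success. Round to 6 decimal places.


P = (1-p)^(k-1) * p
(1-p)^(k-1) = 0.54^8 ≈ 0.007230196
P = 0.007230196 * 0.46 ≈ 0.003325890

0.003326


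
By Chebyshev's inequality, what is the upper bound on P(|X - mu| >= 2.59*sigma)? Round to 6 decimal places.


P <= 1/k^2
k^2 = 2.59^2 = 6.7081
1/k^2 = 1 / 6.7081 ≈ 0.14907351

0.149074


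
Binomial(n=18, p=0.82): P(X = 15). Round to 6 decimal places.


P = C(n,k) * p^k * (1-p)^(n-k)
C(18,15) = 816
p^k = 0.82^15 ≈ 0.05095746
(1-p)^(n-k) = 0.18^3 = 0.005832
P = 816 * 0.05095746 * 0.005832 ≈ 0.242502

0.242502


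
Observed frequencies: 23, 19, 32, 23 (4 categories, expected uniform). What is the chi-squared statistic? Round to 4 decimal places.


chi2 = sum((O-E)^2/E), E = total/4
total = 97, E = 97/4 = 24.25
(23 - 24.25)^2 / 24.25 = 1.5625 / 24.25 = 25/388 ≈ 0.064433
(19 - 24.25)^2 / 24.25 = 27.5625 / 24.25 = 441/388 ≈ 1.136598
(32 - 24.25)^2 / 24.25 = 60.0625 / 24.25 = 961/388 ≈ 2.476804
(23 - 24.25)^2 / 24.25 = 1.5625 / 24.25 = 25/388 ≈ 0.064433
chi2 = 363/97 ≈ 3.742268

3.7423


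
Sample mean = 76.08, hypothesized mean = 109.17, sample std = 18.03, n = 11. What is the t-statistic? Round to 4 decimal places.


t = (xbar - mu0) / (s/sqrt(n))
xbar - mu0 = 76.08 - 109.17 = -33.09
sqrt(11) ≈ 3.31662479
s/sqrt(n) = 18.03 / 3.31662479 ≈ 5.43624954
t = -33.09 / 5.43624954 ≈ -6.086917

-6.0869


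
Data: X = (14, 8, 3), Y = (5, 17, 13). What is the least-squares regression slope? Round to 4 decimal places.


b = sum((xi-xbar)(yi-ybar)) / sum((xi-xbar)^2)
n = 3, xbar = 25/3 ≈ 8.333333, ybar = 35/3 ≈ 11.666667
Sxy = sum((xi-xbar)(yi-ybar)) = -140/3 ≈ -46.666667
Sxx = sum((xi-xbar)^2) = 182/3 ≈ 60.666667
b = Sxy / Sxx = -10/13 ≈ -0.769231

-0.7692


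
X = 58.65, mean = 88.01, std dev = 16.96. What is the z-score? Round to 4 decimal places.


z = (X - mu) / sigma
X - mu = 58.65 - 88.01 = -29.36
z = -29.36 / 16.96 = -367/212 ≈ -1.731132

-1.7311


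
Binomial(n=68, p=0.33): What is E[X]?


E[X] = n*p = 68 * 0.33 = 22.44

22.44


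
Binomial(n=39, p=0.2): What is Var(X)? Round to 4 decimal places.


Var = n*p*(1-p) = 39 * 0.2 * 0.8 = 6.24

6.2400


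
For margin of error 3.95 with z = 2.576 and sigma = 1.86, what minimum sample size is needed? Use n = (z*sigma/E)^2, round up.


z*sigma/E = 2.576 * 1.86 / 3.95 ≈ 1.213003
(z*sigma/E)^2 ≈ 1.471375
round up: n = 2

2


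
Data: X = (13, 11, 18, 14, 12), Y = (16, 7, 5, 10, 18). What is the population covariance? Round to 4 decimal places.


Cov = (1/n)*sum((xi-xbar)(yi-ybar))
n = 5, xbar = 68/5 = 13.6, ybar = 56/5 = 11.2
sum((xi-xbar)(yi-ybar)) = -30.6
Cov = -30.6 / 5 = -6.12

-6.1200


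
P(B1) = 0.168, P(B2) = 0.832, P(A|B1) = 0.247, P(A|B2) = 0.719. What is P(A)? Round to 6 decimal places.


P(A) = P(A|B1)*P(B1) + P(A|B2)*P(B2)
P(A|B1)*P(B1) = 0.247 * 0.168 = 0.041496
P(A|B2)*P(B2) = 0.719 * 0.832 = 0.598208
P(A) = 0.041496 + 0.598208 = 0.639704

0.639704


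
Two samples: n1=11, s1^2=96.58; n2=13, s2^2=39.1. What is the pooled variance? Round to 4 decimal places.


sp^2 = ((n1-1)*s1^2 + (n2-1)*s2^2)/(n1+n2-2)
(n1-1)*s1^2 = 10 * 96.58 = 965.8
(n2-1)*s2^2 = 12 * 39.1 = 469.2
numerator = 965.8 + 469.2 = 1435
n1+n2-2 = 22
sp^2 = 1435 / 22 = 1435/22 ≈ 65.227273

65.2273


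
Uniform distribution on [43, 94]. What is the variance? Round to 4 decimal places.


Var = (b-a)^2 / 12
(b-a)^2 = (94 - 43)^2 = 2601
Var = 2601/12 = 216.75

216.7500


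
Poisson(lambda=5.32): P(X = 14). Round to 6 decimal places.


P = e^(-lam) * lam^k / k!
e^(-5.32) ≈ 0.004892754
lam^k = 5.32^14 ≈ 14546645395.187134
k! = 14! = 87178291200
P = 0.004892754 * 14546645395.187134 / 87178291200 ≈ 0.000816

0.000816


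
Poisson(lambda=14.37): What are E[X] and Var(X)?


E[X] = Var(X) = lambda = 14.37

14.37, 14.37


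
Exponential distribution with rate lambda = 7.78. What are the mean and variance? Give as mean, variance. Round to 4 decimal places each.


mean = 1/lam, var = 1/lam^2
mean = 1 / 7.78 = 50/389 ≈ 0.128535
lam^2 = 7.78^2 = 60.5284
var = 1 / 60.5284 ≈ 0.016521

0.1285, 0.0165


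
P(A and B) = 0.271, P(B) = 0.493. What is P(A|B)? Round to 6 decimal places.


P(A|B) = P(A and B) / P(B) = 0.271 / 0.493 = 271/493 ≈ 0.54969574

0.549696


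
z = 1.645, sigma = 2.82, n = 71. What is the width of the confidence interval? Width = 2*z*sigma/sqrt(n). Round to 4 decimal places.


width = 2*z*sigma/sqrt(n)
2*z*sigma = 2 * 1.645 * 2.82 = 9.2778
sqrt(71) ≈ 8.426150
width = 9.2778 / 8.426150 ≈ 1.101072

1.1011


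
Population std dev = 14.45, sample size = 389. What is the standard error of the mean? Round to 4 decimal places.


SE = sigma / sqrt(n)
sqrt(389) ≈ 19.723083
SE = 14.45 / 19.723083 ≈ 0.732644

0.7326


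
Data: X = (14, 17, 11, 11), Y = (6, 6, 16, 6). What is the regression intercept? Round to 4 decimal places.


a = ybar - b*xbar, where b = sum((xi-xbar)(yi-ybar)) / sum((xi-xbar)^2)
n = 4, xbar = 53/4 = 13.25, ybar = 34/4 = 8.5
Sxy = sum((xi-xbar)(yi-ybar)) = -22.5
Sxx = sum((xi-xbar)^2) = 24.75
b = Sxy / Sxx = -10/11 ≈ -0.909091
a = 8.5 - (-0.909091) * 13.25 = 226/11 ≈ 20.545455

20.5455


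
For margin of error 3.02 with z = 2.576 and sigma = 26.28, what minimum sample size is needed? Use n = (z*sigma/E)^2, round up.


z*sigma/E = 2.576 * 26.28 / 3.02 ≈ 22.416318
(z*sigma/E)^2 ≈ 502.491307
round up: n = 503

503


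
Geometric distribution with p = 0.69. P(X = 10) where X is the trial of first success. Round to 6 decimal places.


P = (1-p)^(k-1) * p
(1-p)^(k-1) = 0.31^9 ≈ 0.00002643962
P = 0.00002643962 * 0.69 ≈ 0.00001824334

0.000018


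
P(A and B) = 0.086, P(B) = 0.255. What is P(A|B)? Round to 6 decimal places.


P(A|B) = P(A and B) / P(B) = 0.086 / 0.255 = 86/255 ≈ 0.33725490

0.337255


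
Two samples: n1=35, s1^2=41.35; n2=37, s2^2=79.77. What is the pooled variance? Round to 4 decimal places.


sp^2 = ((n1-1)*s1^2 + (n2-1)*s2^2)/(n1+n2-2)
(n1-1)*s1^2 = 34 * 41.35 = 1405.9
(n2-1)*s2^2 = 36 * 79.77 = 2871.72
numerator = 1405.9 + 2871.72 = 4277.62
n1+n2-2 = 70
sp^2 = 4277.62 / 70 = 213881/3500 ≈ 61.108857

61.1089


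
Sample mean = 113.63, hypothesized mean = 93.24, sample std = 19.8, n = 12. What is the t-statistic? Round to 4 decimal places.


t = (xbar - mu0) / (s/sqrt(n))
xbar - mu0 = 113.63 - 93.24 = 20.39
sqrt(12) ≈ 3.46410162
s/sqrt(n) = 19.8 / 3.46410162 ≈ 5.71576766
t = 20.39 / 5.71576766 ≈ 3.567325

3.5673


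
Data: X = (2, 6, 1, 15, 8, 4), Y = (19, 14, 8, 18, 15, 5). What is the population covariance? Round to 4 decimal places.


Cov = (1/n)*sum((xi-xbar)(yi-ybar))
n = 6, xbar = 36/6 = 6, ybar = 79/6 ≈ 13.166667
sum((xi-xbar)(yi-ybar)) = 66
Cov = 66 / 6 = 11

11.0000


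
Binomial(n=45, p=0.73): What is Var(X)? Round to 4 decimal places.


Var = n*p*(1-p) = 45 * 0.73 * 0.27 = 8.8695

8.8695


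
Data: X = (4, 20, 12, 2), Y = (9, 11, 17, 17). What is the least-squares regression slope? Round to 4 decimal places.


b = sum((xi-xbar)(yi-ybar)) / sum((xi-xbar)^2)
n = 4, xbar = 38/4 = 9.5, ybar = 54/4 = 13.5
Sxy = sum((xi-xbar)(yi-ybar)) = -19
Sxx = sum((xi-xbar)^2) = 203
b = Sxy / Sxx = -19/203 ≈ -0.093596

-0.0936


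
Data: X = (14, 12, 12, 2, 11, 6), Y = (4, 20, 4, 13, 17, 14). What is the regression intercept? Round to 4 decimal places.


a = ybar - b*xbar, where b = sum((xi-xbar)(yi-ybar)) / sum((xi-xbar)^2)
n = 6, xbar = 57/6 = 9.5, ybar = 72/6 = 12
Sxy = sum((xi-xbar)(yi-ybar)) = -43
Sxx = sum((xi-xbar)^2) = 103.5
b = Sxy / Sxx = -86/207 ≈ -0.415459
a = 12 - (-0.415459) * 9.5 = 3301/207 ≈ 15.946860

15.9469


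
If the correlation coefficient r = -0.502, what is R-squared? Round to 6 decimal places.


R^2 = r^2 = (-0.502)^2 = 0.252004

0.252004


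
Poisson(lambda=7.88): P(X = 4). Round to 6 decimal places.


P = e^(-lam) * lam^k / k!
e^(-7.88) ≈ 0.0003782331
lam^k = 7.88^4 ≈ 3855.714511
k! = 4! = 24
P = 0.0003782331 * 3855.714511 / 24 ≈ 0.060765

0.060765


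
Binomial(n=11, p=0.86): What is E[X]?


E[X] = n*p = 11 * 0.86 = 9.46

9.46


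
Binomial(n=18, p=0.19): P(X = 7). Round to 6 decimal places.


P = C(n,k) * p^k * (1-p)^(n-k)
C(18,7) = 31824
p^k = 0.19^7 ≈ 0.000008938717
(1-p)^(n-k) = 0.81^11 ≈ 0.09847709
P = 31824 * 0.000008938717 * 0.09847709 ≈ 0.028013

0.028013


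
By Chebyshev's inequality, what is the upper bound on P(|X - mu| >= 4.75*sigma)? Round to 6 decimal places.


P <= 1/k^2
k^2 = 4.75^2 = 22.5625
1/k^2 = 1 / 22.5625 = 16/361 ≈ 0.04432133

0.044321


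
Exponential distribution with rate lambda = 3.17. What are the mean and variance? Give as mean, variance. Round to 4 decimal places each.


mean = 1/lam, var = 1/lam^2
mean = 1 / 3.17 = 100/317 ≈ 0.315457
lam^2 = 3.17^2 = 10.0489
var = 1 / 10.0489 ≈ 0.099513

0.3155, 0.0995


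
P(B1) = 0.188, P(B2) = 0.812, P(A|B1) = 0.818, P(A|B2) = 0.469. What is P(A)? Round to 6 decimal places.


P(A) = P(A|B1)*P(B1) + P(A|B2)*P(B2)
P(A|B1)*P(B1) = 0.818 * 0.188 = 0.153784
P(A|B2)*P(B2) = 0.469 * 0.812 = 0.380828
P(A) = 0.153784 + 0.380828 = 0.534612

0.534612


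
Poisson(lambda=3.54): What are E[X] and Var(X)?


E[X] = Var(X) = lambda = 3.54

3.54, 3.54


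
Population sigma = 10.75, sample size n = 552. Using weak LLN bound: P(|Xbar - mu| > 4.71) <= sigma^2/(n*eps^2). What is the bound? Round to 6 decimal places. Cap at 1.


bound = min(1, sigma^2/(n*eps^2))
sigma^2 = 10.75^2 = 115.5625
n*eps^2 = 552 * 4.71^2 = 552 * 22.1841 = 12245.6232
sigma^2/(n*eps^2) = 115.5625 / 12245.6232 ≈ 0.00943705

0.009437


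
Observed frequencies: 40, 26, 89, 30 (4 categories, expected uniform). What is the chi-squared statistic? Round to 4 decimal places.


chi2 = sum((O-E)^2/E), E = total/4
total = 185, E = 185/4 = 46.25
(40 - 46.25)^2 / 46.25 = 39.0625 / 46.25 = 125/148 ≈ 0.844595
(26 - 46.25)^2 / 46.25 = 410.0625 / 46.25 = 6561/740 ≈ 8.866216
(89 - 46.25)^2 / 46.25 = 1827.5625 / 46.25 = 29241/740 ≈ 39.514865
(30 - 46.25)^2 / 46.25 = 264.0625 / 46.25 = 845/148 ≈ 5.709459
chi2 = 10163/185 ≈ 54.935135

54.9351


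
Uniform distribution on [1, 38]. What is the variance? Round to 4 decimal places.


Var = (b-a)^2 / 12
(b-a)^2 = (38 - 1)^2 = 1369
Var = 1369/12 ≈ 114.083333

114.0833


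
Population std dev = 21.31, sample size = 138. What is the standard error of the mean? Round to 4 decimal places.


SE = sigma / sqrt(n)
sqrt(138) ≈ 11.747340
SE = 21.31 / 11.747340 ≈ 1.814028

1.8140


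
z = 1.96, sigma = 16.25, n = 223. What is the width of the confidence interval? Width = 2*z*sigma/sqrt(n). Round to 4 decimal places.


width = 2*z*sigma/sqrt(n)
2*z*sigma = 2 * 1.96 * 16.25 = 63.7
sqrt(223) ≈ 14.933185
width = 63.7 / 14.933185 ≈ 4.265668

4.2657


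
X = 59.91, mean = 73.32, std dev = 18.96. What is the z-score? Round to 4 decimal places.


z = (X - mu) / sigma
X - mu = 59.91 - 73.32 = -13.41
z = -13.41 / 18.96 = -447/632 ≈ -0.707278

-0.7073


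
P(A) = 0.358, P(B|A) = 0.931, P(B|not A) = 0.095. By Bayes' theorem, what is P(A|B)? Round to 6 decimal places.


P(A|B) = P(B|A)*P(A) / P(B), P(B) = P(B|A)*P(A) + P(B|not A)*P(not A)
P(B|A)*P(A) = 0.931 * 0.358 = 0.333298
P(B|not A)*P(not A) = 0.095 * 0.642 = 0.06099
P(B) = 0.333298 + 0.06099 = 0.394288
P(A|B) = 0.333298 / 0.394288 ≈ 0.84531611

0.845316


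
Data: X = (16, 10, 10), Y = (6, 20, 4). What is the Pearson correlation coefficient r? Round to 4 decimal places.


r = sum((xi-xbar)(yi-ybar)) / sqrt(sum((xi-xbar)^2) * sum((yi-ybar)^2))
n = 3, xbar = 36/3 = 12, ybar = 30/3 = 10
Sxy = sum((xi-xbar)(yi-ybar)) = -24
Sxx = sum((xi-xbar)^2) = 24
Syy = sum((yi-ybar)^2) = 152
sqrt(Sxx*Syy) ≈ 60.398675
r = Sxy / sqrt(Sxx*Syy) = -24 / 60.398675 ≈ -0.397360

-0.3974


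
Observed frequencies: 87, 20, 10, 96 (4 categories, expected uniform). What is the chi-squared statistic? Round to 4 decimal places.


chi2 = sum((O-E)^2/E), E = total/4
total = 213, E = 213/4 = 53.25
(87 - 53.25)^2 / 53.25 = 1139.0625 / 53.25 = 6075/284 ≈ 21.390845
(20 - 53.25)^2 / 53.25 = 1105.5625 / 53.25 = 17689/852 ≈ 20.761737
(10 - 53.25)^2 / 53.25 = 1870.5625 / 53.25 = 29929/852 ≈ 35.127934
(96 - 53.25)^2 / 53.25 = 1827.5625 / 53.25 = 9747/284 ≈ 34.320423
chi2 = 23771/213 ≈ 111.600939

111.6009


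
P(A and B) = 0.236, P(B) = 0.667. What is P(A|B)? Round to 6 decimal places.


P(A|B) = P(A and B) / P(B) = 0.236 / 0.667 = 236/667 ≈ 0.35382309

0.353823


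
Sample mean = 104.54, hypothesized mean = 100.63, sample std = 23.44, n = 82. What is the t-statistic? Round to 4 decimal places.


t = (xbar - mu0) / (s/sqrt(n))
xbar - mu0 = 104.54 - 100.63 = 3.91
sqrt(82) ≈ 9.05538514
s/sqrt(n) = 23.44 / 9.05538514 ≈ 2.58851497
t = 3.91 / 2.58851497 ≈ 1.510519

1.5105


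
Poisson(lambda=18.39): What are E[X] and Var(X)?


E[X] = Var(X) = lambda = 18.39

18.39, 18.39


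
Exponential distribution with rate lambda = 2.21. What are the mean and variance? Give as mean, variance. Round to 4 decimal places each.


mean = 1/lam, var = 1/lam^2
mean = 1 / 2.21 = 100/221 ≈ 0.452489
lam^2 = 2.21^2 = 4.8841
var = 1 / 4.8841 ≈ 0.204746

0.4525, 0.2047


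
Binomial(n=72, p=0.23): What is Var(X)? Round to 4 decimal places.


Var = n*p*(1-p) = 72 * 0.23 * 0.77 = 12.7512

12.7512


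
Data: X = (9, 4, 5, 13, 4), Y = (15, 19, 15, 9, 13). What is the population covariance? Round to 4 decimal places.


Cov = (1/n)*sum((xi-xbar)(yi-ybar))
n = 5, xbar = 35/5 = 7, ybar = 71/5 = 14.2
sum((xi-xbar)(yi-ybar)) = -42
Cov = -42 / 5 = -8.4

-8.4000


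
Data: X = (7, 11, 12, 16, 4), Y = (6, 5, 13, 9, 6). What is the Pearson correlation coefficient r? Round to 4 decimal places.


r = sum((xi-xbar)(yi-ybar)) / sqrt(sum((xi-xbar)^2) * sum((yi-ybar)^2))
n = 5, xbar = 50/5 = 10, ybar = 39/5 = 7.8
Sxy = sum((xi-xbar)(yi-ybar)) = 31
Sxx = sum((xi-xbar)^2) = 86
Syy = sum((yi-ybar)^2) = 42.8
sqrt(Sxx*Syy) ≈ 60.669597
r = Sxy / sqrt(Sxx*Syy) = 31 / 60.669597 ≈ 0.510964

0.5110


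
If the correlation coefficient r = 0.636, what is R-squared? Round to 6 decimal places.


R^2 = r^2 = (0.636)^2 = 0.404496

0.404496


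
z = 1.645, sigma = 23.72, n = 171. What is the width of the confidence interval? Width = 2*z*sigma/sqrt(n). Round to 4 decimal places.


width = 2*z*sigma/sqrt(n)
2*z*sigma = 2 * 1.645 * 23.72 = 78.0388
sqrt(171) ≈ 13.076697
width = 78.0388 / 13.076697 ≈ 5.967776

5.9678


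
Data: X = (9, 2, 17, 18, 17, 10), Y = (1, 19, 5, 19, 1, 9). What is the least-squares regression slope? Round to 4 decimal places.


b = sum((xi-xbar)(yi-ybar)) / sum((xi-xbar)^2)
n = 6, xbar = 73/6 ≈ 12.166667, ybar = 54/6 = 9
Sxy = sum((xi-xbar)(yi-ybar)) = -76
Sxx = sum((xi-xbar)^2) = 1193/6 ≈ 198.833333
b = Sxy / Sxx = -456/1193 ≈ -0.382230

-0.3822


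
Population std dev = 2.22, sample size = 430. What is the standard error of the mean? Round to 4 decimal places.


SE = sigma / sqrt(n)
sqrt(430) ≈ 20.736441
SE = 2.22 / 20.736441 ≈ 0.107058

0.1071


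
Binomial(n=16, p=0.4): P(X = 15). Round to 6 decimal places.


P = C(n,k) * p^k * (1-p)^(n-k)
C(16,15) = 16
p^k = 0.4^15 ≈ 0.000001073742
(1-p)^(n-k) = 0.6^1 = 0.6
P = 16 * 0.000001073742 * 0.6 ≈ 0.000010

0.000010


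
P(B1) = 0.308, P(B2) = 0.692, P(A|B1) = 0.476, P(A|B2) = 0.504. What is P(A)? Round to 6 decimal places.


P(A) = P(A|B1)*P(B1) + P(A|B2)*P(B2)
P(A|B1)*P(B1) = 0.476 * 0.308 = 0.146608
P(A|B2)*P(B2) = 0.504 * 0.692 = 0.348768
P(A) = 0.146608 + 0.348768 = 0.495376

0.495376


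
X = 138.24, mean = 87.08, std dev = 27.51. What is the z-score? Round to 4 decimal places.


z = (X - mu) / sigma
X - mu = 138.24 - 87.08 = 51.16
z = 51.16 / 27.51 = 5116/2751 ≈ 1.859687

1.8597


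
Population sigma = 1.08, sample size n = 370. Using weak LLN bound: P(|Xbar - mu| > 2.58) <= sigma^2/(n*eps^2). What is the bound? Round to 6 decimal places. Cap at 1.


bound = min(1, sigma^2/(n*eps^2))
sigma^2 = 1.08^2 = 1.1664
n*eps^2 = 370 * 2.58^2 = 370 * 6.6564 = 2462.868
sigma^2/(n*eps^2) = 1.1664 / 2462.868 ≈ 0.00047359

0.000474


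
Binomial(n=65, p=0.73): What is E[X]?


E[X] = n*p = 65 * 0.73 = 47.45

47.45


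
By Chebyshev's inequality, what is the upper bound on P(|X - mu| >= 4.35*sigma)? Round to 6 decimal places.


P <= 1/k^2
k^2 = 4.35^2 = 18.9225
1/k^2 = 1 / 18.9225 = 400/7569 ≈ 0.05284714

0.052847


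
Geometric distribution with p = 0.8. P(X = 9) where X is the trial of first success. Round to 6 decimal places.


P = (1-p)^(k-1) * p
(1-p)^(k-1) = 0.2^8 = 0.00000256
P = 0.00000256 * 0.8 = 0.000002048

0.000002


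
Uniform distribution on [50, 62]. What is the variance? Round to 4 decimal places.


Var = (b-a)^2 / 12
(b-a)^2 = (62 - 50)^2 = 144
Var = 144/12 = 12

12.0000


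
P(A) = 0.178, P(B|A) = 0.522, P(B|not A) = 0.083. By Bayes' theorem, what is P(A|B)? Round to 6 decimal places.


P(A|B) = P(B|A)*P(A) / P(B), P(B) = P(B|A)*P(A) + P(B|not A)*P(not A)
P(B|A)*P(A) = 0.522 * 0.178 = 0.092916
P(B|not A)*P(not A) = 0.083 * 0.822 = 0.068226
P(B) = 0.092916 + 0.068226 = 0.161142
P(A|B) = 0.092916 / 0.161142 ≈ 0.57660945

0.576609


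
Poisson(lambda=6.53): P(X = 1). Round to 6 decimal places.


P = e^(-lam) * lam^k / k!
e^(-6.53) ≈ 0.001459006
lam^k = 6.53^1 = 6.53
k! = 1! = 1
P = 0.001459006 * 6.53 / 1 ≈ 0.009527

0.009527


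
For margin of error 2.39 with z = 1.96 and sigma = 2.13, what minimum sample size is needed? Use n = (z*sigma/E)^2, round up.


z*sigma/E = 1.96 * 2.13 / 2.39 = 10437/5975 ≈ 1.746778
(z*sigma/E)^2 ≈ 3.051234
round up: n = 4

4


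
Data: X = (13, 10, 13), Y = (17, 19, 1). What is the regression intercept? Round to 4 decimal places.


a = ybar - b*xbar, where b = sum((xi-xbar)(yi-ybar)) / sum((xi-xbar)^2)
n = 3, xbar = 36/3 = 12, ybar = 37/3 ≈ 12.333333
Sxy = sum((xi-xbar)(yi-ybar)) = -20
Sxx = sum((xi-xbar)^2) = 6
b = Sxy / Sxx = -10/3 ≈ -3.333333
a = 12.333333 - (-3.333333) * 12 = 157/3 ≈ 52.333333

52.3333


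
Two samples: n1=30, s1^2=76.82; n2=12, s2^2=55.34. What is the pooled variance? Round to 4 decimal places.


sp^2 = ((n1-1)*s1^2 + (n2-1)*s2^2)/(n1+n2-2)
(n1-1)*s1^2 = 29 * 76.82 = 2227.78
(n2-1)*s2^2 = 11 * 55.34 = 608.74
numerator = 2227.78 + 608.74 = 2836.52
n1+n2-2 = 40
sp^2 = 2836.52 / 40 = 70.913

70.9130


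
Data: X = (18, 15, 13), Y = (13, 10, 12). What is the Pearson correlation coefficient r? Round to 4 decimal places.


r = sum((xi-xbar)(yi-ybar)) / sqrt(sum((xi-xbar)^2) * sum((yi-ybar)^2))
n = 3, xbar = 46/3 ≈ 15.333333, ybar = 35/3 ≈ 11.666667
Sxy = sum((xi-xbar)(yi-ybar)) = 10/3 ≈ 3.333333
Sxx = sum((xi-xbar)^2) = 38/3 ≈ 12.666667
Syy = sum((yi-ybar)^2) = 14/3 ≈ 4.666667
sqrt(Sxx*Syy) ≈ 7.688375
r = Sxy / sqrt(Sxx*Syy) = 3.333333 / 7.688375 ≈ 0.433555

0.4336


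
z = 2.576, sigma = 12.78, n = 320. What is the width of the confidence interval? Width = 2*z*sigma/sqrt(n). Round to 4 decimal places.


width = 2*z*sigma/sqrt(n)
2*z*sigma = 2 * 2.576 * 12.78 = 65.84256
sqrt(320) ≈ 17.888544
width = 65.84256 / 17.888544 ≈ 3.680711

3.6807


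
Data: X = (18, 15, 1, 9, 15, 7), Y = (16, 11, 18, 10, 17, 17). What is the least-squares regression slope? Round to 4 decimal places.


b = sum((xi-xbar)(yi-ybar)) / sum((xi-xbar)^2)
n = 6, xbar = 65/6 ≈ 10.833333, ybar = 89/6 ≈ 14.833333
Sxy = sum((xi-xbar)(yi-ybar)) = -175/6 ≈ -29.166667
Sxx = sum((xi-xbar)^2) = 1205/6 ≈ 200.833333
b = Sxy / Sxx = -35/241 ≈ -0.145228

-0.1452


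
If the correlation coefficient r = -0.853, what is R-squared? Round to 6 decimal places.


R^2 = r^2 = (-0.853)^2 = 0.727609

0.727609


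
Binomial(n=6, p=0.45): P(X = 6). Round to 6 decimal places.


P = C(n,k) * p^k * (1-p)^(n-k)
C(6,6) = 1
p^k = 0.45^6 ≈ 0.008303766
(1-p)^(n-k) = 0.55^0 = 1
P = 1 * 0.008303766 * 1 ≈ 0.008304

0.008304


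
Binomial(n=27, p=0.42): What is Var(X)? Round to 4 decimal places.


Var = n*p*(1-p) = 27 * 0.42 * 0.58 = 6.5772

6.5772


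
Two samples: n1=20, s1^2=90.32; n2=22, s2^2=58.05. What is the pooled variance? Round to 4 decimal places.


sp^2 = ((n1-1)*s1^2 + (n2-1)*s2^2)/(n1+n2-2)
(n1-1)*s1^2 = 19 * 90.32 = 1716.08
(n2-1)*s2^2 = 21 * 58.05 = 1219.05
numerator = 1716.08 + 1219.05 = 2935.13
n1+n2-2 = 40
sp^2 = 2935.13 / 40 = 73.37825

73.3783


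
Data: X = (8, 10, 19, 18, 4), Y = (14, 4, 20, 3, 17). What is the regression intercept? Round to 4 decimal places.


a = ybar - b*xbar, where b = sum((xi-xbar)(yi-ybar)) / sum((xi-xbar)^2)
n = 5, xbar = 59/5 = 11.8, ybar = 58/5 = 11.6
Sxy = sum((xi-xbar)(yi-ybar)) = -30.4
Sxx = sum((xi-xbar)^2) = 168.8
b = Sxy / Sxx = -38/211 ≈ -0.180095
a = 11.6 - (-0.180095) * 11.8 = 2896/211 ≈ 13.725118

13.7251


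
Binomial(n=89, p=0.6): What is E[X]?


E[X] = n*p = 89 * 0.6 = 53.4

53.4


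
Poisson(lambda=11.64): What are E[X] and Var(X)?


E[X] = Var(X) = lambda = 11.64

11.64, 11.64


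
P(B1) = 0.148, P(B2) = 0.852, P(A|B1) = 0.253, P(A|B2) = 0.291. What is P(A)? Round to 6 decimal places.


P(A) = P(A|B1)*P(B1) + P(A|B2)*P(B2)
P(A|B1)*P(B1) = 0.253 * 0.148 = 0.037444
P(A|B2)*P(B2) = 0.291 * 0.852 = 0.247932
P(A) = 0.037444 + 0.247932 = 0.285376

0.285376


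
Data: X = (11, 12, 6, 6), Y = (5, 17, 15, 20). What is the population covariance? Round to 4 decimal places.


Cov = (1/n)*sum((xi-xbar)(yi-ybar))
n = 4, xbar = 35/4 = 8.75, ybar = 57/4 = 14.25
sum((xi-xbar)(yi-ybar)) = -29.75
Cov = -29.75 / 4 = -7.4375

-7.4375


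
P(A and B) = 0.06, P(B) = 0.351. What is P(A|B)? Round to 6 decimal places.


P(A|B) = P(A and B) / P(B) = 0.06 / 0.351 = 20/117 ≈ 0.17094017

0.170940


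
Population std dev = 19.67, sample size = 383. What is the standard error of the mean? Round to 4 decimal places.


SE = sigma / sqrt(n)
sqrt(383) ≈ 19.570386
SE = 19.67 / 19.570386 ≈ 1.005090

1.0051


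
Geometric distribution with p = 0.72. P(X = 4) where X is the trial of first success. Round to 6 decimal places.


P = (1-p)^(k-1) * p
(1-p)^(k-1) = 0.28^3 = 0.021952
P = 0.021952 * 0.72 = 0.01580544

0.015805


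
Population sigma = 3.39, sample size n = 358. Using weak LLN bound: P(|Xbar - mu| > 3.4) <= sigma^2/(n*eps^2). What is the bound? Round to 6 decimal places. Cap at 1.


bound = min(1, sigma^2/(n*eps^2))
sigma^2 = 3.39^2 = 11.4921
n*eps^2 = 358 * 3.4^2 = 358 * 11.56 = 4138.48
sigma^2/(n*eps^2) = 11.4921 / 4138.48 ≈ 0.00277689

0.002777


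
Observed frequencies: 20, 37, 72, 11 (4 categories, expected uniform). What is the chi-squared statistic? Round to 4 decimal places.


chi2 = sum((O-E)^2/E), E = total/4
total = 140, E = 140/4 = 35
(20 - 35)^2 / 35 = 225 / 35 = 45/7 ≈ 6.428571
(37 - 35)^2 / 35 = 4 / 35 = 4/35 ≈ 0.114286
(72 - 35)^2 / 35 = 1369 / 35 = 1369/35 ≈ 39.114286
(11 - 35)^2 / 35 = 576 / 35 = 576/35 ≈ 16.457143
chi2 = 2174/35 ≈ 62.114286

62.1143


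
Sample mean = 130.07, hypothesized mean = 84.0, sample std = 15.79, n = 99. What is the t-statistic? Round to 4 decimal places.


t = (xbar - mu0) / (s/sqrt(n))
xbar - mu0 = 130.07 - 84.0 = 46.07
sqrt(99) ≈ 9.94987437
s/sqrt(n) = 15.79 / 9.94987437 ≈ 1.58695471
t = 46.07 / 1.58695471 ≈ 29.030444

29.0304


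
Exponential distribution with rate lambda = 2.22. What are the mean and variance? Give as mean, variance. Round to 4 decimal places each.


mean = 1/lam, var = 1/lam^2
mean = 1 / 2.22 = 50/111 ≈ 0.450450
lam^2 = 2.22^2 = 4.9284
var = 1 / 4.9284 ≈ 0.202906

0.4505, 0.2029


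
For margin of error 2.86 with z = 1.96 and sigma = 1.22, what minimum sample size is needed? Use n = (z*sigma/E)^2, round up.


z*sigma/E = 1.96 * 1.22 / 2.86 = 2989/3575 ≈ 0.836084
(z*sigma/E)^2 ≈ 0.699036
round up: n = 1

1


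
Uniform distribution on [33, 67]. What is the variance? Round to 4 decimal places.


Var = (b-a)^2 / 12
(b-a)^2 = (67 - 33)^2 = 1156
Var = 1156/12 ≈ 96.333333

96.3333


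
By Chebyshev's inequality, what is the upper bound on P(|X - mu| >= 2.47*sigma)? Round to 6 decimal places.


P <= 1/k^2
k^2 = 2.47^2 = 6.1009
1/k^2 = 1 / 6.1009 ≈ 0.16391024

0.163910


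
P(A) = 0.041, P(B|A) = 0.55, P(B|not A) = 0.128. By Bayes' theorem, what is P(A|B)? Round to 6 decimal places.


P(A|B) = P(B|A)*P(A) / P(B), P(B) = P(B|A)*P(A) + P(B|not A)*P(not A)
P(B|A)*P(A) = 0.55 * 0.041 = 0.02255
P(B|not A)*P(not A) = 0.128 * 0.959 = 0.122752
P(B) = 0.02255 + 0.122752 = 0.145302
P(A|B) = 0.02255 / 0.145302 ≈ 0.15519401

0.155194


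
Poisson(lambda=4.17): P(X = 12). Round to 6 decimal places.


P = e^(-lam) * lam^k / k!
e^(-4.17) ≈ 0.01545226
lam^k = 4.17^12 ≈ 27646022.662046
k! = 12! = 479001600
P = 0.01545226 * 27646022.662046 / 479001600 ≈ 0.000892

0.000892


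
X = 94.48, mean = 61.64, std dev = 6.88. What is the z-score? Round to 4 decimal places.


z = (X - mu) / sigma
X - mu = 94.48 - 61.64 = 32.84
z = 32.84 / 6.88 = 821/172 ≈ 4.773256

4.7733


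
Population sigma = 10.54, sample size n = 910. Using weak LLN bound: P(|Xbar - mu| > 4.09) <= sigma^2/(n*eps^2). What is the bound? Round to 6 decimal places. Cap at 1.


bound = min(1, sigma^2/(n*eps^2))
sigma^2 = 10.54^2 = 111.0916
n*eps^2 = 910 * 4.09^2 = 910 * 16.7281 = 15222.571
sigma^2/(n*eps^2) = 111.0916 / 15222.571 ≈ 0.00729782

0.007298


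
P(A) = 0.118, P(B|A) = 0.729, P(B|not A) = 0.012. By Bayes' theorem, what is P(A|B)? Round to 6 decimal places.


P(A|B) = P(B|A)*P(A) / P(B), P(B) = P(B|A)*P(A) + P(B|not A)*P(not A)
P(B|A)*P(A) = 0.729 * 0.118 = 0.086022
P(B|not A)*P(not A) = 0.012 * 0.882 = 0.010584
P(B) = 0.086022 + 0.010584 = 0.096606
P(A|B) = 0.086022 / 0.096606 = 1593/1789 ≈ 0.89044159

0.890442


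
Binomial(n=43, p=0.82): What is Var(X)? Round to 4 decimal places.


Var = n*p*(1-p) = 43 * 0.82 * 0.18 = 6.3468

6.3468


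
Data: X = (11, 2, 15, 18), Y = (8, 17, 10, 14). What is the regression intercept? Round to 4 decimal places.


a = ybar - b*xbar, where b = sum((xi-xbar)(yi-ybar)) / sum((xi-xbar)^2)
n = 4, xbar = 46/4 = 11.5, ybar = 49/4 = 12.25
Sxy = sum((xi-xbar)(yi-ybar)) = -39.5
Sxx = sum((xi-xbar)^2) = 145
b = Sxy / Sxx = -79/290 ≈ -0.272414
a = 12.25 - (-0.272414) * 11.5 = 4461/290 ≈ 15.382759

15.3828


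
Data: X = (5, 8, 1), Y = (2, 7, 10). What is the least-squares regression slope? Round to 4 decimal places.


b = sum((xi-xbar)(yi-ybar)) / sum((xi-xbar)^2)
n = 3, xbar = 14/3 ≈ 4.666667, ybar = 19/3 ≈ 6.333333
Sxy = sum((xi-xbar)(yi-ybar)) = -38/3 ≈ -12.666667
Sxx = sum((xi-xbar)^2) = 74/3 ≈ 24.666667
b = Sxy / Sxx = -19/37 ≈ -0.513514

-0.5135


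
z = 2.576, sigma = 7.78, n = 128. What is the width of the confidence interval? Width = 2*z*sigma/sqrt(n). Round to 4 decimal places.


width = 2*z*sigma/sqrt(n)
2*z*sigma = 2 * 2.576 * 7.78 = 40.08256
sqrt(128) ≈ 11.313708
width = 40.08256 / 11.313708 ≈ 3.542831

3.5428


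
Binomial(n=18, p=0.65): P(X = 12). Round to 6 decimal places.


P = C(n,k) * p^k * (1-p)^(n-k)
C(18,12) = 18564
p^k = 0.65^12 ≈ 0.005688009
(1-p)^(n-k) = 0.35^6 ≈ 0.001838266
P = 18564 * 0.005688009 * 0.001838266 ≈ 0.194107

0.194107


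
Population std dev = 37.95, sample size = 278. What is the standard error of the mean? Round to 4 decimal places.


SE = sigma / sqrt(n)
sqrt(278) ≈ 16.673332
SE = 37.95 / 16.673332 ≈ 2.276090

2.2761


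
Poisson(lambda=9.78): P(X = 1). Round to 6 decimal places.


P = e^(-lam) * lam^k / k!
e^(-9.78) ≈ 0.00005657180
lam^k = 9.78^1 = 9.78
k! = 1! = 1
P = 0.00005657180 * 9.78 / 1 ≈ 0.000553

0.000553


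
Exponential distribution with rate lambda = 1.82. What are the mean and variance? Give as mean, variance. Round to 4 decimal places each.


mean = 1/lam, var = 1/lam^2
mean = 1 / 1.82 = 50/91 ≈ 0.549451
lam^2 = 1.82^2 = 3.3124
var = 1 / 3.3124 = 2500/8281 ≈ 0.301896

0.5495, 0.3019


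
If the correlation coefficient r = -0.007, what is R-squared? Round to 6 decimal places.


R^2 = r^2 = (-0.007)^2 = 0.000049

0.000049


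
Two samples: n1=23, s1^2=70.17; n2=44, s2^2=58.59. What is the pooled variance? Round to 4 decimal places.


sp^2 = ((n1-1)*s1^2 + (n2-1)*s2^2)/(n1+n2-2)
(n1-1)*s1^2 = 22 * 70.17 = 1543.74
(n2-1)*s2^2 = 43 * 58.59 = 2519.37
numerator = 1543.74 + 2519.37 = 4063.11
n1+n2-2 = 65
sp^2 = 4063.11 / 65 = 406311/6500 ≈ 62.509385

62.5094


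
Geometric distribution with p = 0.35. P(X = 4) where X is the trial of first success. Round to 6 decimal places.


P = (1-p)^(k-1) * p
(1-p)^(k-1) = 0.65^3 = 0.274625
P = 0.274625 * 0.35 = 0.09611875

0.096119


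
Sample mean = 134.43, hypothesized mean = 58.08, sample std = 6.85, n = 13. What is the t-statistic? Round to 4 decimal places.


t = (xbar - mu0) / (s/sqrt(n))
xbar - mu0 = 134.43 - 58.08 = 76.35
sqrt(13) ≈ 3.60555128
s/sqrt(n) = 6.85 / 3.60555128 ≈ 1.89984817
t = 76.35 / 1.89984817 ≈ 40.187422

40.1874


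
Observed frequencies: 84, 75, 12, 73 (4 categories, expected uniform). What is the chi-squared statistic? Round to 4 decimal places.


chi2 = sum((O-E)^2/E), E = total/4
total = 244, E = 244/4 = 61
(84 - 61)^2 / 61 = 529 / 61 = 529/61 ≈ 8.672131
(75 - 61)^2 / 61 = 196 / 61 = 196/61 ≈ 3.213115
(12 - 61)^2 / 61 = 2401 / 61 = 2401/61 ≈ 39.360656
(73 - 61)^2 / 61 = 144 / 61 = 144/61 ≈ 2.360656
chi2 = 3270/61 ≈ 53.606557

53.6066


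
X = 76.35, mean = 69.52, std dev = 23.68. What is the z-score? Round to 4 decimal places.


z = (X - mu) / sigma
X - mu = 76.35 - 69.52 = 6.83
z = 6.83 / 23.68 = 683/2368 ≈ 0.288429

0.2884


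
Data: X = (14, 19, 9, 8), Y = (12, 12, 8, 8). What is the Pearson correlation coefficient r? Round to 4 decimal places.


r = sum((xi-xbar)(yi-ybar)) / sqrt(sum((xi-xbar)^2) * sum((yi-ybar)^2))
n = 4, xbar = 50/4 = 12.5, ybar = 40/4 = 10
Sxy = sum((xi-xbar)(yi-ybar)) = 32
Sxx = sum((xi-xbar)^2) = 77
Syy = sum((yi-ybar)^2) = 16
sqrt(Sxx*Syy) ≈ 35.099858
r = Sxy / sqrt(Sxx*Syy) = 32 / 35.099858 ≈ 0.911685

0.9117


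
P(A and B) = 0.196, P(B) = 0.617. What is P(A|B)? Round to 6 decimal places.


P(A|B) = P(A and B) / P(B) = 0.196 / 0.617 = 196/617 ≈ 0.31766613

0.317666


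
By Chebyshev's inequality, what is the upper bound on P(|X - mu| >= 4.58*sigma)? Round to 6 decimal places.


P <= 1/k^2
k^2 = 4.58^2 = 20.9764
1/k^2 = 1 / 20.9764 ≈ 0.04767262

0.047673


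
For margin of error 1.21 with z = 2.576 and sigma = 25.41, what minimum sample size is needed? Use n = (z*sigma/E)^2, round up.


z*sigma/E = 2.576 * 25.41 / 1.21 = 54.096
(z*sigma/E)^2 = 2926.377216
round up: n = 2927

2927


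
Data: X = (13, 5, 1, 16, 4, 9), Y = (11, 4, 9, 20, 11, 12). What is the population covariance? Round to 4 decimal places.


Cov = (1/n)*sum((xi-xbar)(yi-ybar))
n = 6, xbar = 48/6 = 8, ybar = 67/6 ≈ 11.166667
sum((xi-xbar)(yi-ybar)) = 108
Cov = 108 / 6 = 18

18.0000


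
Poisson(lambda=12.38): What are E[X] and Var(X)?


E[X] = Var(X) = lambda = 12.38

12.38, 12.38


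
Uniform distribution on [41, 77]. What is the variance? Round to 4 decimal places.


Var = (b-a)^2 / 12
(b-a)^2 = (77 - 41)^2 = 1296
Var = 1296/12 = 108

108.0000


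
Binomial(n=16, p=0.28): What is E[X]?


E[X] = n*p = 16 * 0.28 = 4.48

4.48


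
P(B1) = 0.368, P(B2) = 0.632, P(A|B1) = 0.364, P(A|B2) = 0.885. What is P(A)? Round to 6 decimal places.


P(A) = P(A|B1)*P(B1) + P(A|B2)*P(B2)
P(A|B1)*P(B1) = 0.364 * 0.368 = 0.133952
P(A|B2)*P(B2) = 0.885 * 0.632 = 0.55932
P(A) = 0.133952 + 0.55932 = 0.693272

0.693272


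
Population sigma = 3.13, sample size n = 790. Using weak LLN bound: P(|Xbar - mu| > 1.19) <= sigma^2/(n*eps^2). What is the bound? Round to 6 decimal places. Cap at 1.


bound = min(1, sigma^2/(n*eps^2))
sigma^2 = 3.13^2 = 9.7969
n*eps^2 = 790 * 1.19^2 = 790 * 1.4161 = 1118.719
sigma^2/(n*eps^2) = 9.7969 / 1118.719 ≈ 0.00875725

0.008757


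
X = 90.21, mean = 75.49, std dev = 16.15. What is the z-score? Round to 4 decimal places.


z = (X - mu) / sigma
X - mu = 90.21 - 75.49 = 14.72
z = 14.72 / 16.15 = 1472/1615 ≈ 0.911455

0.9115


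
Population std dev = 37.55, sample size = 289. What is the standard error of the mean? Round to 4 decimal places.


SE = sigma / sqrt(n)
sqrt(289) = 17
SE = 37.55 / 17 = 751/340 ≈ 2.208824

2.2088


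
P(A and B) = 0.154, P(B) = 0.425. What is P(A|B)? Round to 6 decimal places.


P(A|B) = P(A and B) / P(B) = 0.154 / 0.425 = 154/425 ≈ 0.36235294

0.362353


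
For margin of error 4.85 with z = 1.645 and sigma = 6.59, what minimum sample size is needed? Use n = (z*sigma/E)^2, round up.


z*sigma/E = 1.645 * 6.59 / 4.85 ≈ 2.235165
(z*sigma/E)^2 ≈ 4.995962
round up: n = 5

5


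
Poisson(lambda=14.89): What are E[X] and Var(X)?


E[X] = Var(X) = lambda = 14.89

14.89, 14.89


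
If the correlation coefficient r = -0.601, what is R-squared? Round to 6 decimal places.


R^2 = r^2 = (-0.601)^2 = 0.361201

0.361201


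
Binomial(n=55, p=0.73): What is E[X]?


E[X] = n*p = 55 * 0.73 = 40.15

40.15


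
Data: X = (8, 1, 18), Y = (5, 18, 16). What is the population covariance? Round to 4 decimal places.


Cov = (1/n)*sum((xi-xbar)(yi-ybar))
n = 3, xbar = 27/3 = 9, ybar = 39/3 = 13
sum((xi-xbar)(yi-ybar)) = -5
Cov = -5 / 3 = -5/3 ≈ -1.666667

-1.6667


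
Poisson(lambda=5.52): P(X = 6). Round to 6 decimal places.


P = e^(-lam) * lam^k / k!
e^(-5.52) ≈ 0.004005848
lam^k = 5.52^6 ≈ 28290.098943
k! = 6! = 720
P = 0.004005848 * 28290.098943 / 720 ≈ 0.157397

0.157397


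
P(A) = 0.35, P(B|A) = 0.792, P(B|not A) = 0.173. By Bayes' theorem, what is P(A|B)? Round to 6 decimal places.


P(A|B) = P(B|A)*P(A) / P(B), P(B) = P(B|A)*P(A) + P(B|not A)*P(not A)
P(B|A)*P(A) = 0.792 * 0.35 = 0.2772
P(B|not A)*P(not A) = 0.173 * 0.65 = 0.11245
P(B) = 0.2772 + 0.11245 = 0.38965
P(A|B) = 0.2772 / 0.38965 = 5544/7793 ≈ 0.71140767

0.711408


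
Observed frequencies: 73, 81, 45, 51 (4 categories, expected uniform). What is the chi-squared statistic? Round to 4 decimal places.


chi2 = sum((O-E)^2/E), E = total/4
total = 250, E = 250/4 = 62.5
(73 - 62.5)^2 / 62.5 = 110.25 / 62.5 = 1.764
(81 - 62.5)^2 / 62.5 = 342.25 / 62.5 = 5.476
(45 - 62.5)^2 / 62.5 = 306.25 / 62.5 = 4.9
(51 - 62.5)^2 / 62.5 = 132.25 / 62.5 = 2.116
chi2 = 14.256

14.2560


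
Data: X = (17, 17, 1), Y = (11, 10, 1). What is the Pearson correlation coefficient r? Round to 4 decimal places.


r = sum((xi-xbar)(yi-ybar)) / sqrt(sum((xi-xbar)^2) * sum((yi-ybar)^2))
n = 3, xbar = 35/3 ≈ 11.666667, ybar = 22/3 ≈ 7.333333
Sxy = sum((xi-xbar)(yi-ybar)) = 304/3 ≈ 101.333333
Sxx = sum((xi-xbar)^2) = 512/3 ≈ 170.666667
Syy = sum((yi-ybar)^2) = 182/3 ≈ 60.666667
sqrt(Sxx*Syy) ≈ 101.753515
r = Sxy / sqrt(Sxx*Syy) = 101.333333 / 101.753515 ≈ 0.995871

0.9959


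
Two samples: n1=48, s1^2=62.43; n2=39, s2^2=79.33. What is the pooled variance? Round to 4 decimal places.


sp^2 = ((n1-1)*s1^2 + (n2-1)*s2^2)/(n1+n2-2)
(n1-1)*s1^2 = 47 * 62.43 = 2934.21
(n2-1)*s2^2 = 38 * 79.33 = 3014.54
numerator = 2934.21 + 3014.54 = 5948.75
n1+n2-2 = 85
sp^2 = 5948.75 / 85 = 4759/68 ≈ 69.985294

69.9853


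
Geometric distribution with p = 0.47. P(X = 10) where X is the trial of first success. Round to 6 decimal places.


P = (1-p)^(k-1) * p
(1-p)^(k-1) = 0.53^9 ≈ 0.003299764
P = 0.003299764 * 0.47 ≈ 0.001550889

0.001551


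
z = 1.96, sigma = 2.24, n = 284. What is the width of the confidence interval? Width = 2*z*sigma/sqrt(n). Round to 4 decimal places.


width = 2*z*sigma/sqrt(n)
2*z*sigma = 2 * 1.96 * 2.24 = 8.7808
sqrt(284) ≈ 16.852300
width = 8.7808 / 16.852300 ≈ 0.521045

0.5210


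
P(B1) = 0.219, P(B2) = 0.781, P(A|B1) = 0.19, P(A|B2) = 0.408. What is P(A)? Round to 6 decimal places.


P(A) = P(A|B1)*P(B1) + P(A|B2)*P(B2)
P(A|B1)*P(B1) = 0.19 * 0.219 = 0.04161
P(A|B2)*P(B2) = 0.408 * 0.781 = 0.318648
P(A) = 0.04161 + 0.318648 = 0.360258

0.360258


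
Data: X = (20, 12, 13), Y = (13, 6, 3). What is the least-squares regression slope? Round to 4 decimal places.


b = sum((xi-xbar)(yi-ybar)) / sum((xi-xbar)^2)
n = 3, xbar = 45/3 = 15, ybar = 22/3 ≈ 7.333333
Sxy = sum((xi-xbar)(yi-ybar)) = 41
Sxx = sum((xi-xbar)^2) = 38
b = Sxy / Sxx = 41/38 ≈ 1.078947

1.0789


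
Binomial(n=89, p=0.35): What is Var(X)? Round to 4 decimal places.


Var = n*p*(1-p) = 89 * 0.35 * 0.65 = 20.2475

20.2475


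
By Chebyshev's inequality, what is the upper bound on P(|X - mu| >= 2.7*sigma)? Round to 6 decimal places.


P <= 1/k^2
k^2 = 2.7^2 = 7.29
1/k^2 = 1 / 7.29 = 100/729 ≈ 0.13717421

0.137174


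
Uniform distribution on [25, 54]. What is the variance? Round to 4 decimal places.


Var = (b-a)^2 / 12
(b-a)^2 = (54 - 25)^2 = 841
Var = 841/12 ≈ 70.083333

70.0833


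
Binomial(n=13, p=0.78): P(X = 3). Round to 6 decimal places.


P = C(n,k) * p^k * (1-p)^(n-k)
C(13,3) = 286
p^k = 0.78^3 = 0.474552
(1-p)^(n-k) = 0.22^10 ≈ 0.0000002655992
P = 286 * 0.474552 * 0.0000002655992 ≈ 0.000036

0.000036


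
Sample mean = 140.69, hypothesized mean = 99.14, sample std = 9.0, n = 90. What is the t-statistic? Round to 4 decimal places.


t = (xbar - mu0) / (s/sqrt(n))
xbar - mu0 = 140.69 - 99.14 = 41.55
sqrt(90) ≈ 9.48683298
s/sqrt(n) = 9.0 / 9.48683298 ≈ 0.94868330
t = 41.55 / 0.94868330 ≈ 43.797546

43.7975


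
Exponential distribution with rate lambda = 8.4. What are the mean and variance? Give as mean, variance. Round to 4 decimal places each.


mean = 1/lam, var = 1/lam^2
mean = 1 / 8.4 = 5/42 ≈ 0.119048
lam^2 = 8.4^2 = 70.56
var = 1 / 70.56 = 25/1764 ≈ 0.014172

0.1190, 0.0142


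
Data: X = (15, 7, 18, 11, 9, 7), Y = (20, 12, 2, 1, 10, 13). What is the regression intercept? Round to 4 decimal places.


a = ybar - b*xbar, where b = sum((xi-xbar)(yi-ybar)) / sum((xi-xbar)^2)
n = 6, xbar = 67/6 ≈ 11.166667, ybar = 58/6 = 29/3 ≈ 9.666667
Sxy = sum((xi-xbar)(yi-ybar)) = -107/3 ≈ -35.666667
Sxx = sum((xi-xbar)^2) = 605/6 ≈ 100.833333
b = Sxy / Sxx = -214/605 ≈ -0.353719
a = 9.666667 - (-0.353719) * 11.166667 = 8238/605 ≈ 13.616529

13.6165


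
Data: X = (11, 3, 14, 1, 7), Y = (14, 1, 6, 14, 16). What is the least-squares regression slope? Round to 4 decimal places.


b = sum((xi-xbar)(yi-ybar)) / sum((xi-xbar)^2)
n = 5, xbar = 36/5 = 7.2, ybar = 51/5 = 10.2
Sxy = sum((xi-xbar)(yi-ybar)) = -0.2
Sxx = sum((xi-xbar)^2) = 116.8
b = Sxy / Sxx = -1/584 ≈ -0.001712

-0.0017
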